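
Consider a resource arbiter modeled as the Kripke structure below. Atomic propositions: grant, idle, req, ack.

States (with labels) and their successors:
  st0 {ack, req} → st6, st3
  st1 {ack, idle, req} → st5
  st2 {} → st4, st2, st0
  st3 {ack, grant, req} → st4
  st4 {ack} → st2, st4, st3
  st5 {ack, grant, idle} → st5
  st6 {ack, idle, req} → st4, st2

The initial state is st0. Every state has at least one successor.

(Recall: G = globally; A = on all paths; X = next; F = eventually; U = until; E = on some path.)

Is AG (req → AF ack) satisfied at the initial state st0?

Satisfied

States satisfying req → AF ack: {st0, st1, st2, st3, st4, st5, st6}.
States satisfying AG (req → AF ack): {st0, st1, st2, st3, st4, st5, st6}.
Every state reachable from st0 satisfies req → AF ack.
st0 ∈ Sat(AG (req → AF ack)).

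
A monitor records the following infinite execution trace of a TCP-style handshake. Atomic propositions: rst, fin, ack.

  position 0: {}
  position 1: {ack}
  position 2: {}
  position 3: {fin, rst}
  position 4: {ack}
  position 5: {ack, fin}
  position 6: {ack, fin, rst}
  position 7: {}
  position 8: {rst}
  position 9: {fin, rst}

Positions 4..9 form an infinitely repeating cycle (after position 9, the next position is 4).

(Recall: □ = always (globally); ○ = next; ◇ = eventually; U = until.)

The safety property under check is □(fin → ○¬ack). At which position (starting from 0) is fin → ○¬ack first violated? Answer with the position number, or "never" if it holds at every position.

Check fin → ○¬ack at each position in order: 0 ✓, 1 ✓, 2 ✓.
At position 3 the labels are {fin, rst} and the next position 4 has {ack}, so fin → ○¬ack is false there. This is the first violation.

3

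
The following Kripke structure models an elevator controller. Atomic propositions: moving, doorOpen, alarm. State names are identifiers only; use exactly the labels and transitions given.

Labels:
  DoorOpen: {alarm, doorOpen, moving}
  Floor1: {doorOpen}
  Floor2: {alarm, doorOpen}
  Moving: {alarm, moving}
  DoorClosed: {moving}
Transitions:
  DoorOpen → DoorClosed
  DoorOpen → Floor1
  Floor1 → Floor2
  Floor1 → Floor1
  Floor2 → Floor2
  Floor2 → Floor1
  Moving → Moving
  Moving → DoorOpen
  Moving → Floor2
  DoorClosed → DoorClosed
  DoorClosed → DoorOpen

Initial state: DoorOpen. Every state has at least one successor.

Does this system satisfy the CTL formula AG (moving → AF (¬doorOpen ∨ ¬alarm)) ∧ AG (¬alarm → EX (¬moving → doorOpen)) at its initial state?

Yes

States satisfying moving → AF (¬doorOpen ∨ ¬alarm): {DoorOpen, Floor1, Floor2, Moving, DoorClosed}.
States satisfying AG (moving → AF (¬doorOpen ∨ ¬alarm)): {DoorOpen, Floor1, Floor2, Moving, DoorClosed}.
States satisfying ¬alarm → EX (¬moving → doorOpen): {DoorOpen, Floor1, Floor2, Moving, DoorClosed}.
States satisfying AG (¬alarm → EX (¬moving → doorOpen)): {DoorOpen, Floor1, Floor2, Moving, DoorClosed}.
States satisfying AG (moving → AF (¬doorOpen ∨ ¬alarm)) ∧ AG (¬alarm → EX (¬moving → doorOpen)): {DoorOpen, Floor1, Floor2, Moving, DoorClosed}.
DoorOpen ∈ Sat(AG (moving → AF (¬doorOpen ∨ ¬alarm)) ∧ AG (¬alarm → EX (¬moving → doorOpen))).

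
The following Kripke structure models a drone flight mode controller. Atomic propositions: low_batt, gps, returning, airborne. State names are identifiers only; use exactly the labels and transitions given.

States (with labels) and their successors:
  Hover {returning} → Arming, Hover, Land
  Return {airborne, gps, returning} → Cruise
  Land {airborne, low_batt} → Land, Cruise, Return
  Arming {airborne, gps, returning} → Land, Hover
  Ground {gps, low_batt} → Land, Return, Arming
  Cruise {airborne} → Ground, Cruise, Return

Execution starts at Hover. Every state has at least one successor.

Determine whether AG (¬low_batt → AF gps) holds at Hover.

States satisfying ¬low_batt → AF gps: {Return, Land, Arming, Ground}.
States satisfying AG (¬low_batt → AF gps): ∅.
Cruise is reachable from Hover and violates ¬low_batt → AF gps, so AG fails at Hover.
Hover ∉ Sat(AG (¬low_batt → AF gps)).

Does not hold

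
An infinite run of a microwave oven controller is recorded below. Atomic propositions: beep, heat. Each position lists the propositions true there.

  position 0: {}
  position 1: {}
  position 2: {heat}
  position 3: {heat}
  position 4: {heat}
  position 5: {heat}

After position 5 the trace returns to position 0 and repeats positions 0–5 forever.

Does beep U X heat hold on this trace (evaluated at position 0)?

Walking from position 0: at position 0, X heat has not yet held and beep fails, so beep U X heat is false.

Violated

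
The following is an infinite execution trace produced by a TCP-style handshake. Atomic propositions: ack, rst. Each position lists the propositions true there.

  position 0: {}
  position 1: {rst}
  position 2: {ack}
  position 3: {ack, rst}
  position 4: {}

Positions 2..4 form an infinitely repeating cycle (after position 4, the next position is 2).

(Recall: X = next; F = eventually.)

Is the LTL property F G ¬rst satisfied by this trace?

G ¬rst is false at every position 0..4, so it never becomes true and F G ¬rst fails.

No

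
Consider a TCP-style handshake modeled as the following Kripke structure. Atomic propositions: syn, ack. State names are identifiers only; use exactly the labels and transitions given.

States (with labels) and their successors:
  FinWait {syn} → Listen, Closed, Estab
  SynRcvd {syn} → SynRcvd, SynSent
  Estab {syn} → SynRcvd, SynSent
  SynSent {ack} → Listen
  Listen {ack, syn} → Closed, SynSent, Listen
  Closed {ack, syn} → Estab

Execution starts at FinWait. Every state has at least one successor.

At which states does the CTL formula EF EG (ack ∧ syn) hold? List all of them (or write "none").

{FinWait, SynRcvd, Estab, SynSent, Listen, Closed}

States satisfying EG (ack ∧ syn): {Listen}.
States satisfying EF EG (ack ∧ syn): {FinWait, SynRcvd, Estab, SynSent, Listen, Closed}.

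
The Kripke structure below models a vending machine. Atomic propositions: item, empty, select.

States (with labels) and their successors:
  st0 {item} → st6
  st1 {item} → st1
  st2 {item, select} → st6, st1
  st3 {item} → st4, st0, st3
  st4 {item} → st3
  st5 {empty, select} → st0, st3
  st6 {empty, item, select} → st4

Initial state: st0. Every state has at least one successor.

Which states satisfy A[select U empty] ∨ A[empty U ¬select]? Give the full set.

{st0, st1, st3, st4, st5, st6}

States satisfying select: {st2, st5, st6}.
States satisfying empty: {st5, st6}.
States satisfying A[select U empty]: {st5, st6}.
States satisfying ¬select: {st0, st1, st3, st4}.
States satisfying A[empty U ¬select]: {st0, st1, st3, st4, st5, st6}.
States satisfying A[select U empty] ∨ A[empty U ¬select]: {st0, st1, st3, st4, st5, st6}.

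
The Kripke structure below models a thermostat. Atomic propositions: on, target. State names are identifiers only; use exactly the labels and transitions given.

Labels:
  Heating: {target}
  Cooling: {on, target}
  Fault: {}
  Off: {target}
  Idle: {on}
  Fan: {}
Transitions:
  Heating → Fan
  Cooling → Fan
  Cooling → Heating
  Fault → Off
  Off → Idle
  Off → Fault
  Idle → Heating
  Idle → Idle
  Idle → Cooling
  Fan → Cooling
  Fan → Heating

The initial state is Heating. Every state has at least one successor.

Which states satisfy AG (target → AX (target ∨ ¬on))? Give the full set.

{Heating, Cooling, Idle, Fan}

States satisfying target → AX (target ∨ ¬on): {Heating, Cooling, Fault, Idle, Fan}.
States satisfying AG (target → AX (target ∨ ¬on)): {Heating, Cooling, Idle, Fan}.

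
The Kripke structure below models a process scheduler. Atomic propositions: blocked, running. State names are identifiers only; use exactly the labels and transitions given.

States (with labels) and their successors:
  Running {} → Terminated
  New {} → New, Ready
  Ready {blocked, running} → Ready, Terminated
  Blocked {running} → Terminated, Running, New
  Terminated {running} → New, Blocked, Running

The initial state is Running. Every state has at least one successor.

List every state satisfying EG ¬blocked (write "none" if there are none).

{Running, New, Blocked, Terminated}

States satisfying ¬blocked: {Running, New, Blocked, Terminated}.
States satisfying EG ¬blocked: {Running, New, Blocked, Terminated}.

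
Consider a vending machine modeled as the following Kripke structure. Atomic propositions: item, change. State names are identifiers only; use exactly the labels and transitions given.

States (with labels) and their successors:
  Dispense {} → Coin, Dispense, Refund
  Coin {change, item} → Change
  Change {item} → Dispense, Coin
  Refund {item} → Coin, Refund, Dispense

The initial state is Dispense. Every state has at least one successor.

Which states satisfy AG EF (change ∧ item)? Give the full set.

{Dispense, Coin, Change, Refund}

States satisfying EF (change ∧ item): {Dispense, Coin, Change, Refund}.
States satisfying AG EF (change ∧ item): {Dispense, Coin, Change, Refund}.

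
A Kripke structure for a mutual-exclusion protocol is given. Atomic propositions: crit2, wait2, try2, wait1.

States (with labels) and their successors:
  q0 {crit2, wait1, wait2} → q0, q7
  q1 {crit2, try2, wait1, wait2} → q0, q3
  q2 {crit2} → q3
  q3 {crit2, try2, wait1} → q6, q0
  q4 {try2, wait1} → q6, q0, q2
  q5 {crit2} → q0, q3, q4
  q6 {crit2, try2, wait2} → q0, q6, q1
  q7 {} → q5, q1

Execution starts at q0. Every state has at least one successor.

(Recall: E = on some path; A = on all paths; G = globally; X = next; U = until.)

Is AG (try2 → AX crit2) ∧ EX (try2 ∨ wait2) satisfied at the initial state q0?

States satisfying try2 → AX crit2: {q0, q1, q2, q3, q4, q5, q6, q7}.
States satisfying AG (try2 → AX crit2): {q0, q1, q2, q3, q4, q5, q6, q7}.
States satisfying try2 ∨ wait2: {q0, q1, q3, q4, q6}.
States satisfying EX (try2 ∨ wait2): {q0, q1, q2, q3, q4, q5, q6, q7}.
States satisfying AG (try2 → AX crit2) ∧ EX (try2 ∨ wait2): {q0, q1, q2, q3, q4, q5, q6, q7}.
q0 ∈ Sat(AG (try2 → AX crit2) ∧ EX (try2 ∨ wait2)).

Yes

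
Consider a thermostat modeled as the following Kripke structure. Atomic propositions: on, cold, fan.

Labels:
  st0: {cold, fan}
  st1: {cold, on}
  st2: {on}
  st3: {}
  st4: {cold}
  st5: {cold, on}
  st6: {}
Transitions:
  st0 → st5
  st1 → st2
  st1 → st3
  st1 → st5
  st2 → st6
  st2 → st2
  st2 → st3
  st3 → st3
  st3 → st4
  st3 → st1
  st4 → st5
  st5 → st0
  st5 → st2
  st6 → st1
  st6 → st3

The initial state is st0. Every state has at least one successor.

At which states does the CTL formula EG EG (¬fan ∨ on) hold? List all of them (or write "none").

{st1, st2, st3, st4, st5, st6}

States satisfying EG (¬fan ∨ on): {st1, st2, st3, st4, st5, st6}.
States satisfying EG EG (¬fan ∨ on): {st1, st2, st3, st4, st5, st6}.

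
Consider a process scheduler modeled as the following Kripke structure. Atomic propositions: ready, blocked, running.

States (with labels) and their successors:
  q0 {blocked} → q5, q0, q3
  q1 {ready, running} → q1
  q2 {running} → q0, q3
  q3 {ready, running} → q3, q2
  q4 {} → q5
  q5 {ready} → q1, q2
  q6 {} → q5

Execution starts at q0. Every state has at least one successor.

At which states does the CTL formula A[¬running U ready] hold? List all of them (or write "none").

States satisfying ¬running: {q0, q4, q5, q6}.
States satisfying ready: {q1, q3, q5}.
States satisfying A[¬running U ready]: {q1, q3, q4, q5, q6}.

{q1, q3, q4, q5, q6}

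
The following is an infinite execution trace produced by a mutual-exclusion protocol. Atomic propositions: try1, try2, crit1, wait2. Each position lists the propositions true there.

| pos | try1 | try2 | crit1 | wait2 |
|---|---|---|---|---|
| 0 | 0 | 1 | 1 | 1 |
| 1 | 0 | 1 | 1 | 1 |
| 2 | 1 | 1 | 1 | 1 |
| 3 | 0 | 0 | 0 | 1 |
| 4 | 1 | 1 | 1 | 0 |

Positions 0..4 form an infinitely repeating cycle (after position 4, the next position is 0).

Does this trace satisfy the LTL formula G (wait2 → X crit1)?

Does not hold

wait2 → X crit1 must hold at every position from 0 onward. It fails at position 2, so G (wait2 → X crit1) is false.
Positions where wait2 holds: 0, 1, 2, 3.
Check X crit1 at each: 0→ok, 1→ok, 2→fails, 3→ok.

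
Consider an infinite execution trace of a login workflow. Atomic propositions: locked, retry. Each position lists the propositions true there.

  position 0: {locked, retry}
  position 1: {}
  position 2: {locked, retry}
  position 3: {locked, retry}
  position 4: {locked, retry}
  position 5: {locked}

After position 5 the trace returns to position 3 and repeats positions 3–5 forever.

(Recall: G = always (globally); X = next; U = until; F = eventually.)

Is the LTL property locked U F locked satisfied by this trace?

Walking from position 0: F locked first holds at position 0, and locked holds at every earlier position along the way, so locked U F locked holds.

Holds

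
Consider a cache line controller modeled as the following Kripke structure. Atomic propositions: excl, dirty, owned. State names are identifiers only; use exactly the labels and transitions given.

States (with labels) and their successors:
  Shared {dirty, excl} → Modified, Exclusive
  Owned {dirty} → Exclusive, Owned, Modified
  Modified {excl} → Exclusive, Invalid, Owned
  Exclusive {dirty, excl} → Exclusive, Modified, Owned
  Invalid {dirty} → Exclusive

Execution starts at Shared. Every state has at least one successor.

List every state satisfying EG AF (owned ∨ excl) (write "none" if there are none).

{Shared, Modified, Exclusive, Invalid}

States satisfying AF (owned ∨ excl): {Shared, Modified, Exclusive, Invalid}.
States satisfying EG AF (owned ∨ excl): {Shared, Modified, Exclusive, Invalid}.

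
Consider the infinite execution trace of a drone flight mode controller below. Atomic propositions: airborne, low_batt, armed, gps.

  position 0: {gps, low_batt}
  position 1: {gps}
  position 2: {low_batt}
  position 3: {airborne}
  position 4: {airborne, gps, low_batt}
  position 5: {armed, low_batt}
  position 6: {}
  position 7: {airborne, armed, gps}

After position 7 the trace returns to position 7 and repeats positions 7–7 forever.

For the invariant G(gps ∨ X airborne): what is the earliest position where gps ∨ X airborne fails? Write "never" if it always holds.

Check gps ∨ X airborne at each position in order: 0 ✓, 1 ✓, 2 ✓, 3 ✓, 4 ✓.
At position 5 the labels are {armed, low_batt} and the next position 6 has {}, so gps ∨ X airborne is false there. This is the first violation.

5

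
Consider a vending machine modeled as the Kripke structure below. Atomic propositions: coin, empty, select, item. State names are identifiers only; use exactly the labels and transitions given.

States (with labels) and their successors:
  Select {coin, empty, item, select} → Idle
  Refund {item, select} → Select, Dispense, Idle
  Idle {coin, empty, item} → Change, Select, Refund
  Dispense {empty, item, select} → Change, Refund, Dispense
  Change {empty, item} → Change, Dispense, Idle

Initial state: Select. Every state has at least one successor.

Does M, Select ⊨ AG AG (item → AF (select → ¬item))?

States satisfying AG (item → AF (select → ¬item)): ∅.
States satisfying AG AG (item → AF (select → ¬item)): ∅.
Change is reachable from Select and violates AG (item → AF (select → ¬item)), so AG fails at Select.
Select ∉ Sat(AG AG (item → AF (select → ¬item))).

Does not hold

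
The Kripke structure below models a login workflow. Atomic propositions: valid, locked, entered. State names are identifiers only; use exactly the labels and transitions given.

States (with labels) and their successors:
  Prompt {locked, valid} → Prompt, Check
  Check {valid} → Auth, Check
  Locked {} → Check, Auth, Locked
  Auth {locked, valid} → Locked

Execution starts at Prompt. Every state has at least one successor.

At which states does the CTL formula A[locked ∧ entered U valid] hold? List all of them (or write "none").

States satisfying locked ∧ entered: ∅.
States satisfying valid: {Prompt, Check, Auth}.
States satisfying A[locked ∧ entered U valid]: {Prompt, Check, Auth}.

{Prompt, Check, Auth}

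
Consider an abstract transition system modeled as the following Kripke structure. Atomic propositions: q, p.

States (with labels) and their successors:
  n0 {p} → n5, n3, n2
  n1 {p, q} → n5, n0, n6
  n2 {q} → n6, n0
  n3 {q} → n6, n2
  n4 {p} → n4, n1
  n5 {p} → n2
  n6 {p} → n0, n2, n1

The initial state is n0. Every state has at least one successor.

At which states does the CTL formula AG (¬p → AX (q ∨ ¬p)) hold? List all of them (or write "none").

none

States satisfying ¬p → AX (q ∨ ¬p): {n0, n1, n4, n5, n6}.
States satisfying AG (¬p → AX (q ∨ ¬p)): ∅.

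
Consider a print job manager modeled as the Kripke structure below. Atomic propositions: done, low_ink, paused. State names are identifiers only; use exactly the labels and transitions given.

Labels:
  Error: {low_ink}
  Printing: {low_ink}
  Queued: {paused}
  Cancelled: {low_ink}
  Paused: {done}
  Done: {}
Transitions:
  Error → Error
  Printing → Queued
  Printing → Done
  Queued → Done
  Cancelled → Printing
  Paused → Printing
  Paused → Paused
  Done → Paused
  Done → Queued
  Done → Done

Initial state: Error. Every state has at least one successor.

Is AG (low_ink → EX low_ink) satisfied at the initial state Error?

States satisfying low_ink → EX low_ink: {Error, Queued, Cancelled, Paused, Done}.
States satisfying AG (low_ink → EX low_ink): {Error}.
Every state reachable from Error satisfies low_ink → EX low_ink.
Error ∈ Sat(AG (low_ink → EX low_ink)).

Yes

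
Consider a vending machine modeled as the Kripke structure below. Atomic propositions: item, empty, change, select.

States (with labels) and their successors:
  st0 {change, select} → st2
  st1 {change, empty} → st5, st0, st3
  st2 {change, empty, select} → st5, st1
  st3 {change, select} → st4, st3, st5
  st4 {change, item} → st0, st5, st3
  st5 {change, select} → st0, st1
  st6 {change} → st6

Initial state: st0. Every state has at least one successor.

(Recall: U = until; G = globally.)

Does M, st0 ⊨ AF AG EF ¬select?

Yes

States satisfying AG EF ¬select: {st0, st1, st2, st3, st4, st5, st6}.
States satisfying AF AG EF ¬select: {st0, st1, st2, st3, st4, st5, st6}.
st0 ∈ Sat(AF AG EF ¬select).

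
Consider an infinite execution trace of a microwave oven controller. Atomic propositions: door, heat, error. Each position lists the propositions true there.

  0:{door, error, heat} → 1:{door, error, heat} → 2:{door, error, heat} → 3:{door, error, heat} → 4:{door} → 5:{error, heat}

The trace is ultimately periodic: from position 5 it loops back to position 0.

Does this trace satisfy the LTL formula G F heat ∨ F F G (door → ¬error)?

F heat holds at every position 0..5, and those are all positions ever visited, so G F heat holds.
F G (door → ¬error) is false at every position 0..5, so it never becomes true and F F G (door → ¬error) fails.
At position 0: G F heat is true; F F G (door → ¬error) is false; so G F heat ∨ F F G (door → ¬error) is true.

Holds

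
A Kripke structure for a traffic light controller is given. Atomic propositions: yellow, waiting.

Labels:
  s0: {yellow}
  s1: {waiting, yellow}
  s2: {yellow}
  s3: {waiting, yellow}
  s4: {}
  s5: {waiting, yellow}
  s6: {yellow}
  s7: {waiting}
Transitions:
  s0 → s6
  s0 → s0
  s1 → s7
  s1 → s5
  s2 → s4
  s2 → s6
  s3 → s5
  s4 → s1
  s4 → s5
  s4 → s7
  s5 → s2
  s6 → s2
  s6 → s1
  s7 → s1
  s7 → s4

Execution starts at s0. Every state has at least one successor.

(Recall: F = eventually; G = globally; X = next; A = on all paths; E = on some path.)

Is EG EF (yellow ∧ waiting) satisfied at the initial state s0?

Satisfied

States satisfying EF (yellow ∧ waiting): {s0, s1, s2, s3, s4, s5, s6, s7}.
States satisfying EG EF (yellow ∧ waiting): {s0, s1, s2, s3, s4, s5, s6, s7}.
s0 ∈ Sat(EG EF (yellow ∧ waiting)).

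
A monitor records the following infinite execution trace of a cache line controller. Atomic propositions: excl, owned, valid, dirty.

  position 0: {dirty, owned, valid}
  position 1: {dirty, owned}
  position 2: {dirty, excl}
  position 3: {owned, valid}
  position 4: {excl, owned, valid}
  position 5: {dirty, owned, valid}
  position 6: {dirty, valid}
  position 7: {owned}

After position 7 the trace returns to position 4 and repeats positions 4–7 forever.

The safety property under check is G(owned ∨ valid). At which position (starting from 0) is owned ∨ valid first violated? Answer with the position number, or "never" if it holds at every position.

2

Check owned ∨ valid at each position in order: 0 ✓, 1 ✓.
At position 2 the labels are {dirty, excl}, so owned ∨ valid is false there. This is the first violation.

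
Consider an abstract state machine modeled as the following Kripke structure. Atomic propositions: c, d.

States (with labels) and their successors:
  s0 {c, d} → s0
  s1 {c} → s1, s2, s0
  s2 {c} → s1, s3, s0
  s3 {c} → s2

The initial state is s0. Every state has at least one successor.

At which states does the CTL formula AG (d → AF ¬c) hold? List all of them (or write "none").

none

States satisfying d → AF ¬c: {s1, s2, s3}.
States satisfying AG (d → AF ¬c): ∅.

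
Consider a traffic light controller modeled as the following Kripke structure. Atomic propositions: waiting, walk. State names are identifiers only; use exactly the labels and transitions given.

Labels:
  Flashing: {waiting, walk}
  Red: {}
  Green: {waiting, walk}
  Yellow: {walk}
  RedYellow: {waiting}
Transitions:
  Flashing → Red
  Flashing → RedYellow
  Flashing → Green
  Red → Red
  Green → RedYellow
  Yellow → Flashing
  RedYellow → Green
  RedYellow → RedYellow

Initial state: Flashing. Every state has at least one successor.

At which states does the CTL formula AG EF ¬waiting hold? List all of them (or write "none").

States satisfying EF ¬waiting: {Flashing, Red, Yellow}.
States satisfying AG EF ¬waiting: {Red}.

{Red}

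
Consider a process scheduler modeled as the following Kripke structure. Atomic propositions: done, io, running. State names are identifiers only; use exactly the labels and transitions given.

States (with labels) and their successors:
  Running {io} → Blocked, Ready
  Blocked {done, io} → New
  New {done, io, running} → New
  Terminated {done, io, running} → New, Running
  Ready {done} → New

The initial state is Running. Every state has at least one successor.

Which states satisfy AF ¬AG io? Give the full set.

{Running, Terminated, Ready}

States satisfying ¬AG io: {Running, Terminated, Ready}.
States satisfying AF ¬AG io: {Running, Terminated, Ready}.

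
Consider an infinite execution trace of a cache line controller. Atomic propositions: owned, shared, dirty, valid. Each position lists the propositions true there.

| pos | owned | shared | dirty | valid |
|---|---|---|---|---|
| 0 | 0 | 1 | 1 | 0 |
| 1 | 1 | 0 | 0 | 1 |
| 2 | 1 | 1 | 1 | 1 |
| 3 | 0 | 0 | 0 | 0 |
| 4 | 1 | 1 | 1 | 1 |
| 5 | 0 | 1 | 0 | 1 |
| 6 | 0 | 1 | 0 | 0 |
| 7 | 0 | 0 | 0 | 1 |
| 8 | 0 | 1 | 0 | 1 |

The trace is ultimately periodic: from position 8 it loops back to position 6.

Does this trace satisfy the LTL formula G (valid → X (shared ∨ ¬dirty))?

Holds

valid → X (shared ∨ ¬dirty) holds at every position 0..8, and those are all positions ever visited, so G (valid → X (shared ∨ ¬dirty)) holds.
Positions where valid holds: 1, 2, 4, 5, 7, 8.
Check X (shared ∨ ¬dirty) at each: 1→ok, 2→ok, 4→ok, 5→ok, 7→ok, 8→ok.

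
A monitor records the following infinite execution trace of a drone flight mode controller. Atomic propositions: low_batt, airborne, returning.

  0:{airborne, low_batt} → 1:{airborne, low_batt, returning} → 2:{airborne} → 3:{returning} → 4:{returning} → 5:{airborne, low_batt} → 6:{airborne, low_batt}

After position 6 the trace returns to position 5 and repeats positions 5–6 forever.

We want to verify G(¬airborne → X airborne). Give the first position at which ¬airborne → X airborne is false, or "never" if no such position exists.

Check ¬airborne → X airborne at each position in order: 0 ✓, 1 ✓, 2 ✓.
At position 3 the labels are {returning} and the next position 4 has {returning}, so ¬airborne → X airborne is false there. This is the first violation.

3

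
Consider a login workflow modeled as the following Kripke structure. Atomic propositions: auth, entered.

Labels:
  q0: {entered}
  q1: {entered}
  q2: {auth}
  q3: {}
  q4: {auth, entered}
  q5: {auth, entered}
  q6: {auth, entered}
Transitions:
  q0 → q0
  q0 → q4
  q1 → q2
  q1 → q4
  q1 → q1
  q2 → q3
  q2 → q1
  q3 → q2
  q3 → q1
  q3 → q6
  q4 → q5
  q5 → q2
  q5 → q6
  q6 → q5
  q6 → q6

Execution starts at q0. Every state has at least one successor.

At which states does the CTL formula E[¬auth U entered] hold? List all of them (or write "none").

States satisfying ¬auth: {q0, q1, q3}.
States satisfying entered: {q0, q1, q4, q5, q6}.
States satisfying E[¬auth U entered]: {q0, q1, q3, q4, q5, q6}.

{q0, q1, q3, q4, q5, q6}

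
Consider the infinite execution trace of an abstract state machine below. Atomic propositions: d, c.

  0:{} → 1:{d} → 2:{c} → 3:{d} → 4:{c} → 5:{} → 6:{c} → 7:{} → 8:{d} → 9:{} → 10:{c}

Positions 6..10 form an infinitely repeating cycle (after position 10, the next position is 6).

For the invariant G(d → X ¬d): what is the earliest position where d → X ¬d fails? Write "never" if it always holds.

d → X ¬d holds at every position 0..10, and those are all the positions the trace ever visits, so the invariant G(d → X ¬d) is never violated.

never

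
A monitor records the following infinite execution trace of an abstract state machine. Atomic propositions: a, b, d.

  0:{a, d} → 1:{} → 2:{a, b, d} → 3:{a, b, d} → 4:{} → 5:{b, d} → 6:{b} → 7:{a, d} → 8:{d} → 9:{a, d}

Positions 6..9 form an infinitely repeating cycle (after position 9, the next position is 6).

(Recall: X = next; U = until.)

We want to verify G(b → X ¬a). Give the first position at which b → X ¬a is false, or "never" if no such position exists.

Check b → X ¬a at each position in order: 0 ✓, 1 ✓.
At position 2 the labels are {a, b, d} and the next position 3 has {a, b, d}, so b → X ¬a is false there. This is the first violation.

2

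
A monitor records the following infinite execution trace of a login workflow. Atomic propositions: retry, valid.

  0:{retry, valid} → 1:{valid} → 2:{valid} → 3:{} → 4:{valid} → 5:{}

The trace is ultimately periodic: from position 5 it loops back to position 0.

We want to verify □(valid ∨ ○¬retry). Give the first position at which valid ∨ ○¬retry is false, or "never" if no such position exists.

5

Check valid ∨ ○¬retry at each position in order: 0 ✓, 1 ✓, 2 ✓, 3 ✓, 4 ✓.
At position 5 the labels are {} and the next position 0 has {retry, valid}, so valid ∨ ○¬retry is false there. This is the first violation.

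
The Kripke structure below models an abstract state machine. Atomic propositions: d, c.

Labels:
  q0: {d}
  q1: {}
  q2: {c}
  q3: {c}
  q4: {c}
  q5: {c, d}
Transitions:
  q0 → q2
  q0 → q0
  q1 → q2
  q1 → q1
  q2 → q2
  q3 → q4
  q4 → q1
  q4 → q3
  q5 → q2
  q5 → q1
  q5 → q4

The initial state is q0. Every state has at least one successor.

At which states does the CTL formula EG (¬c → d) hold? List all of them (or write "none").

States satisfying ¬c → d: {q0, q2, q3, q4, q5}.
States satisfying EG (¬c → d): {q0, q2, q3, q4, q5}.

{q0, q2, q3, q4, q5}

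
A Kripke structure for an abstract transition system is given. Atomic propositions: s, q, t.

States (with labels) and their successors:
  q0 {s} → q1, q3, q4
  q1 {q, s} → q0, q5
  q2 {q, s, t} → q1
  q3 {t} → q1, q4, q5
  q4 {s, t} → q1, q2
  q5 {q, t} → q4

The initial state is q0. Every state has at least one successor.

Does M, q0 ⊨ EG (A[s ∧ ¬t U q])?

States satisfying A[s ∧ ¬t U q]: {q1, q2, q5}.
States satisfying EG (A[s ∧ ¬t U q]): ∅.
No suitable path/successor from q0 witnesses the formula.
q0 ∉ Sat(EG (A[s ∧ ¬t U q])).

Does not hold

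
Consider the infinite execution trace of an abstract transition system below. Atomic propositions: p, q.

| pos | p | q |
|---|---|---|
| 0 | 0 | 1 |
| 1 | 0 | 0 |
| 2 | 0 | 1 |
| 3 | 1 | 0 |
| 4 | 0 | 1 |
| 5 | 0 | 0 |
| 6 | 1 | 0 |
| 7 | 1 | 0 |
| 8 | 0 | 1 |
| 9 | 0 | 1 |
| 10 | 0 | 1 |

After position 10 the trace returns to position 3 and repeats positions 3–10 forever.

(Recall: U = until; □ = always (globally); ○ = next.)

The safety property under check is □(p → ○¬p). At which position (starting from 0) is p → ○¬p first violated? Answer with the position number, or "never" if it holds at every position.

Check p → ○¬p at each position in order: 0 ✓, 1 ✓, 2 ✓, 3 ✓, 4 ✓, 5 ✓.
At position 6 the labels are {p} and the next position 7 has {p}, so p → ○¬p is false there. This is the first violation.

6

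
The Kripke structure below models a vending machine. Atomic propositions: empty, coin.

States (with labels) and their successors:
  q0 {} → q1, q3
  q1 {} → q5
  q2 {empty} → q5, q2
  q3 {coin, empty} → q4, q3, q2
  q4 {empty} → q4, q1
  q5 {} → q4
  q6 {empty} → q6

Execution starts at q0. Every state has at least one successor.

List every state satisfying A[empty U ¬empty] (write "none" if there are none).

{q0, q1, q5}

States satisfying empty: {q2, q3, q4, q6}.
States satisfying ¬empty: {q0, q1, q5}.
States satisfying A[empty U ¬empty]: {q0, q1, q5}.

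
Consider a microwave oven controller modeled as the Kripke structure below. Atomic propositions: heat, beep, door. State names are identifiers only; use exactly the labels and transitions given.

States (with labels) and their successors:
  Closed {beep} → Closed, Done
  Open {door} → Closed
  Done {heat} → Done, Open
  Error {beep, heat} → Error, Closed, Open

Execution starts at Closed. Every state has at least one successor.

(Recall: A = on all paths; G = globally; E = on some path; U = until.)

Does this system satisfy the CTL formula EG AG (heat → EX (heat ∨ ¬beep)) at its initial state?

Satisfied

States satisfying AG (heat → EX (heat ∨ ¬beep)): {Closed, Open, Done, Error}.
States satisfying EG AG (heat → EX (heat ∨ ¬beep)): {Closed, Open, Done, Error}.
Closed ∈ Sat(EG AG (heat → EX (heat ∨ ¬beep))).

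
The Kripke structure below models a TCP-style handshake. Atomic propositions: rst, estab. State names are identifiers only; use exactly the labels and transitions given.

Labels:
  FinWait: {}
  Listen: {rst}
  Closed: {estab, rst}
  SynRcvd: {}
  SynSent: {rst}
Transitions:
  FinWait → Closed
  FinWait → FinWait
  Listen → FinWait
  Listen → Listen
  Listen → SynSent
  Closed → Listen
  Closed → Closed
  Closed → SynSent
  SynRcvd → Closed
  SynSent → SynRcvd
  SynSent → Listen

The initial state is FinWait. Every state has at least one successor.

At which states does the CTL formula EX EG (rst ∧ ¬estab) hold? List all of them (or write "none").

States satisfying EG (rst ∧ ¬estab): {Listen, SynSent}.
States satisfying EX EG (rst ∧ ¬estab): {Listen, Closed, SynSent}.

{Listen, Closed, SynSent}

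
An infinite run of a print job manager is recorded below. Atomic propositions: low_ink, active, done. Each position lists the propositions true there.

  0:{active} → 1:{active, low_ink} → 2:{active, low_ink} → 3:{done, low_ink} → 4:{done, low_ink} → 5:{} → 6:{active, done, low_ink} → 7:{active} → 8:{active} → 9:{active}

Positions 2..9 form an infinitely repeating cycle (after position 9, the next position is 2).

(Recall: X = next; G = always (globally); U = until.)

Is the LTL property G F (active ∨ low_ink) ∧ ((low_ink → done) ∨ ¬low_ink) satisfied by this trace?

Satisfied

F (active ∨ low_ink) holds at every position 0..9, and those are all positions ever visited, so G F (active ∨ low_ink) holds.
At position 0: G F (active ∨ low_ink) is true; (low_ink → done) ∨ ¬low_ink is true; so G F (active ∨ low_ink) ∧ ((low_ink → done) ∨ ¬low_ink) is true.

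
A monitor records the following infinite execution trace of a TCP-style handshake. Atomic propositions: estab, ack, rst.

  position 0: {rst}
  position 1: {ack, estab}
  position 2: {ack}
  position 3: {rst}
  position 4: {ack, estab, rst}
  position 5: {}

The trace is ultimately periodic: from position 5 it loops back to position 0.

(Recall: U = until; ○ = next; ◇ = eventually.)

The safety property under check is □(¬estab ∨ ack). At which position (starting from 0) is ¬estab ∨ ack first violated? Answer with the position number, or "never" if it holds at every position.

¬estab ∨ ack holds at every position 0..5, and those are all the positions the trace ever visits, so the invariant □(¬estab ∨ ack) is never violated.

never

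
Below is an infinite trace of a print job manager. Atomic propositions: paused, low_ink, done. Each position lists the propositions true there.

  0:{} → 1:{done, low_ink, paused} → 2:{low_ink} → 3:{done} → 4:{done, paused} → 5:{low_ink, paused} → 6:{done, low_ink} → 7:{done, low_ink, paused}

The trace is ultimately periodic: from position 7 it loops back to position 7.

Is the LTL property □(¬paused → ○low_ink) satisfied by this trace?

¬paused → ○low_ink must hold at every position from 0 onward. It fails at position 2, so □(¬paused → ○low_ink) is false.
Positions where ¬paused holds: 0, 2, 3, 6.
Check ○low_ink at each: 0→ok, 2→fails, 3→fails, 6→ok.

No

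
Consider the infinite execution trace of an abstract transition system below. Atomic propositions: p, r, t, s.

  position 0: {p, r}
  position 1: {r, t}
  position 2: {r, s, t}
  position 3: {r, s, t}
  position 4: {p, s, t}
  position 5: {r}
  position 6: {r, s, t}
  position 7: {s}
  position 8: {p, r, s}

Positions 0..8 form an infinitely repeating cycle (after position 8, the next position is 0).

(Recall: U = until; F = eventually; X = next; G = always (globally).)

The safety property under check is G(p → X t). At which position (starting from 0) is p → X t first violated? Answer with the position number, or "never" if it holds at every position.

4

Check p → X t at each position in order: 0 ✓, 1 ✓, 2 ✓, 3 ✓.
At position 4 the labels are {p, s, t} and the next position 5 has {r}, so p → X t is false there. This is the first violation.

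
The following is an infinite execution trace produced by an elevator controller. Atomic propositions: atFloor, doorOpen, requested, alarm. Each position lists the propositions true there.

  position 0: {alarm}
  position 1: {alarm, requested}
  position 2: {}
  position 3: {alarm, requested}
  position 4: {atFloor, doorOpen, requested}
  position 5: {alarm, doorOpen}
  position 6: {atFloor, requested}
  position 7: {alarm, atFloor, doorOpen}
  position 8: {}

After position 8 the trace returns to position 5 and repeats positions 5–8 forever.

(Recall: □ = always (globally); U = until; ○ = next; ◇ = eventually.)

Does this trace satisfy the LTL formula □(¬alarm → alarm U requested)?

Does not hold

¬alarm → alarm U requested must hold at every position from 0 onward. It fails at position 2, so □(¬alarm → alarm U requested) is false.
Positions where ¬alarm holds: 2, 4, 6, 8.
Check alarm U requested at each: 2→fails, 4→ok, 6→ok, 8→fails.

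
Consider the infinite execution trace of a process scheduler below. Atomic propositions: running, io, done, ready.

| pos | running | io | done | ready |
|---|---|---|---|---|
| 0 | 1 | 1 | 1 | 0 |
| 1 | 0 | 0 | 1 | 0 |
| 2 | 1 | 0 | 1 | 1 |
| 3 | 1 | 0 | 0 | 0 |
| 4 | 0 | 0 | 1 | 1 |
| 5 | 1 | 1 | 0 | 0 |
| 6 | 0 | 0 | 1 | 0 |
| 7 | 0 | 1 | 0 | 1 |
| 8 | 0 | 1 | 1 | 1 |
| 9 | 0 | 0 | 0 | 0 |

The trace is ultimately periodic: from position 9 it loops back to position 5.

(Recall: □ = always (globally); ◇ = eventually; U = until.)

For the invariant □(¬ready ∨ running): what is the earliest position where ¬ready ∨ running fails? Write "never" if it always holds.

Check ¬ready ∨ running at each position in order: 0 ✓, 1 ✓, 2 ✓, 3 ✓.
At position 4 the labels are {done, ready}, so ¬ready ∨ running is false there. This is the first violation.

4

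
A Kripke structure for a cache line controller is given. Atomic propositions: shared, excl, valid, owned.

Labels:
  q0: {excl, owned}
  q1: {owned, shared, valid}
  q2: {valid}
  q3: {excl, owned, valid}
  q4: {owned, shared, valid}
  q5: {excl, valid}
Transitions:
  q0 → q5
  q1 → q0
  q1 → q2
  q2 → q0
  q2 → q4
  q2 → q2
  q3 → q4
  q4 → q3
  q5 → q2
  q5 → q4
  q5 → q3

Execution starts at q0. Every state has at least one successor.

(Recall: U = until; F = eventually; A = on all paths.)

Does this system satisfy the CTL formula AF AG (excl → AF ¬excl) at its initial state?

States satisfying AG (excl → AF ¬excl): {q0, q1, q2, q3, q4, q5}.
States satisfying AF AG (excl → AF ¬excl): {q0, q1, q2, q3, q4, q5}.
q0 ∈ Sat(AF AG (excl → AF ¬excl)).

Holds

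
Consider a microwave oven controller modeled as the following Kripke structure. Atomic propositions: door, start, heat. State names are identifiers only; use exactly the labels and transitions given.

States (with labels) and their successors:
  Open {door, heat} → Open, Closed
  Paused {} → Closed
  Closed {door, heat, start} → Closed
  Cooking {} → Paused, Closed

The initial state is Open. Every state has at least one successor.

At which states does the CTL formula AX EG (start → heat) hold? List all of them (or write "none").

{Open, Paused, Closed, Cooking}

States satisfying EG (start → heat): {Open, Paused, Closed, Cooking}.
States satisfying AX EG (start → heat): {Open, Paused, Closed, Cooking}.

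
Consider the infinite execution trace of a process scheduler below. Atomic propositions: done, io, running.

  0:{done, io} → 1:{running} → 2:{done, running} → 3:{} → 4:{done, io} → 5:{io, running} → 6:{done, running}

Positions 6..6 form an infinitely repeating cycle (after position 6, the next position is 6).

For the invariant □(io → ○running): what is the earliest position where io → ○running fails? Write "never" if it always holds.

io → ○running holds at every position 0..6, and those are all the positions the trace ever visits, so the invariant □(io → ○running) is never violated.

never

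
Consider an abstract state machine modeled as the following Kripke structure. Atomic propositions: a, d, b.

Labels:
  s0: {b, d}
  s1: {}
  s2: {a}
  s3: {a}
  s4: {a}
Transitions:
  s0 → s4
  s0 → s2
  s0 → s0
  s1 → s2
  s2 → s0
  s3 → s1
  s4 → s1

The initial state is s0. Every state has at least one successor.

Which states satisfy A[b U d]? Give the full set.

States satisfying b: {s0}.
States satisfying d: {s0}.
States satisfying A[b U d]: {s0}.

{s0}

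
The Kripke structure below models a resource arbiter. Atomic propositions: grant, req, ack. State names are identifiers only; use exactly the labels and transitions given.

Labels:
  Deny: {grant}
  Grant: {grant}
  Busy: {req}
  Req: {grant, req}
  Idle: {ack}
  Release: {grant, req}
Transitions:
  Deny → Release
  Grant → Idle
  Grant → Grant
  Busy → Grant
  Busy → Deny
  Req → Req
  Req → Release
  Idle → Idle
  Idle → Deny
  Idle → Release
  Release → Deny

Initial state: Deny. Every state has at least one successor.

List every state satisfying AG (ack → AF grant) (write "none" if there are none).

{Deny, Req, Release}

States satisfying ack → AF grant: {Deny, Grant, Busy, Req, Release}.
States satisfying AG (ack → AF grant): {Deny, Req, Release}.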